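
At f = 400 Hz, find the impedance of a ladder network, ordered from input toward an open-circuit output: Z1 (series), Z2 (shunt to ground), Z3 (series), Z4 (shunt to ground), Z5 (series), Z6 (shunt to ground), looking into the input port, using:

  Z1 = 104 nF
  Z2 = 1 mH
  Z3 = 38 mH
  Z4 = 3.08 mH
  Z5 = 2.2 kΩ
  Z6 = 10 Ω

Step 1 — Angular frequency: ω = 2π·f = 2π·400 = 2513 rad/s.
Step 2 — Component impedances:
  Z1: Z = 1/(jωC) = -j/(ω·C) = 0 - j3826 Ω
  Z2: Z = jωL = j·2513·0.001 = 0 + j2.513 Ω
  Z3: Z = jωL = j·2513·0.038 = 0 + j95.5 Ω
  Z4: Z = jωL = j·2513·0.00308 = 0 + j7.741 Ω
  Z5: Z = R = 2200 Ω
  Z6: Z = R = 10 Ω
Step 3 — Ladder network (open output): work backward from the far end, alternating series and parallel combinations. Z_in = 1.531e-05 - j3823 Ω = 3823∠-90.0° Ω.

Z = 1.531e-05 - j3823 Ω = 3823∠-90.0° Ω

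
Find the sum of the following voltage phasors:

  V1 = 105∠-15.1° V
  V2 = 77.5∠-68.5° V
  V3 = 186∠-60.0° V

Step 1 — Convert each phasor to rectangular form:
  V1 = 105·(cos(-15.1°) + j·sin(-15.1°)) = 101.4 - j27.35 V
  V2 = 77.5·(cos(-68.5°) + j·sin(-68.5°)) = 28.4 - j72.11 V
  V3 = 186·(cos(-60.0°) + j·sin(-60.0°)) = 93 - j161.1 V
Step 2 — Sum components: V_total = 222.8 - j260.5 V.
Step 3 — Convert to polar: |V_total| = 342.8 V, ∠V_total = -49.5°.

V_total = 342.8∠-49.5° V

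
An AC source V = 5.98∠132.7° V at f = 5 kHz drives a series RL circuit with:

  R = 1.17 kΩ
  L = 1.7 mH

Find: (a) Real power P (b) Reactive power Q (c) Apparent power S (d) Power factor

Step 1 — Angular frequency: ω = 2π·f = 2π·5000 = 3.142e+04 rad/s.
Step 2 — Component impedances:
  R: Z = R = 1170 Ω
  L: Z = jωL = j·3.142e+04·0.0017 = 0 + j53.41 Ω
Step 3 — Series combination: Z_total = R + L = 1170 + j53.41 Ω = 1171∠2.6° Ω.
Step 4 — Source phasor: V = 5.98∠132.7° V = -4.055 + j4.395 V.
Step 5 — Current: I = V / Z = -0.003288 + j0.003906 A = 0.005106∠130.1° A.
Step 6 — Complex power: S = V·I* = 0.0305 + j0.001392 VA.
Step 7 — Real power: P = Re(S) = 0.0305 W.
Step 8 — Reactive power: Q = Im(S) = 0.001392 VAR.
Step 9 — Apparent power: |S| = 0.03053 VA.
Step 10 — Power factor: PF = P/|S| = 0.999 (lagging).

(a) P = 0.0305 W  (b) Q = 0.001392 VAR  (c) S = 0.03053 VA  (d) PF = 0.999 (lagging)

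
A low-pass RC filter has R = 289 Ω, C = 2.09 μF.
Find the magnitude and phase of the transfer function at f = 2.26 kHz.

Step 1 — Angular frequency: ω = 2π·2260 = 1.42e+04 rad/s.
Step 2 — Transfer function: H(jω) = 1/(1 + jωRC).
Step 3 — Denominator: 1 + jωRC = 1 + j·1.42e+04·289·2.09e-06 = 1 + j8.577.
Step 4 — H = 0.01341 - j0.115.
Step 5 — Magnitude: |H| = 0.1158 (-18.7 dB); phase: φ = -83.3°.

|H| = 0.1158 (-18.7 dB), φ = -83.3°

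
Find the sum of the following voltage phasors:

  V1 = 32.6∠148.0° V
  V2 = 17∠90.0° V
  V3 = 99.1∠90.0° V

Step 1 — Convert each phasor to rectangular form:
  V1 = 32.6·(cos(148.0°) + j·sin(148.0°)) = -27.65 + j17.28 V
  V2 = 17·(cos(90.0°) + j·sin(90.0°)) = 0 + j17 V
  V3 = 99.1·(cos(90.0°) + j·sin(90.0°)) = 0 + j99.1 V
Step 2 — Sum components: V_total = -27.65 + j133.4 V.
Step 3 — Convert to polar: |V_total| = 136.2 V, ∠V_total = 101.7°.

V_total = 136.2∠101.7° V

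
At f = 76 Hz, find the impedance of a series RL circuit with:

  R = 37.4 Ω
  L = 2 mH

Step 1 — Angular frequency: ω = 2π·f = 2π·76 = 477.5 rad/s.
Step 2 — Component impedances:
  R: Z = R = 37.4 Ω
  L: Z = jωL = j·477.5·0.002 = 0 + j0.955 Ω
Step 3 — Series combination: Z_total = R + L = 37.4 + j0.955 Ω = 37.41∠1.5° Ω.

Z = 37.4 + j0.955 Ω = 37.41∠1.5° Ω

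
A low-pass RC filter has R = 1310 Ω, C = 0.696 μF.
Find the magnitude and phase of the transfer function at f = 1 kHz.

Step 1 — Angular frequency: ω = 2π·1000 = 6283 rad/s.
Step 2 — Transfer function: H(jω) = 1/(1 + jωRC).
Step 3 — Denominator: 1 + jωRC = 1 + j·6283·1310·6.96e-07 = 1 + j5.729.
Step 4 — H = 0.02957 - j0.1694.
Step 5 — Magnitude: |H| = 0.172 (-15.3 dB); phase: φ = -80.1°.

|H| = 0.172 (-15.3 dB), φ = -80.1°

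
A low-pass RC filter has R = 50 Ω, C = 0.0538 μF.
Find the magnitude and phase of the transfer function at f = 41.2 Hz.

Step 1 — Angular frequency: ω = 2π·41.2 = 258.9 rad/s.
Step 2 — Transfer function: H(jω) = 1/(1 + jωRC).
Step 3 — Denominator: 1 + jωRC = 1 + j·258.9·50·5.38e-08 = 1 + j0.0006964.
Step 4 — H = 1 - j0.0006964.
Step 5 — Magnitude: |H| = 1 (-0.0 dB); phase: φ = -0.0°.

|H| = 1 (-0.0 dB), φ = -0.0°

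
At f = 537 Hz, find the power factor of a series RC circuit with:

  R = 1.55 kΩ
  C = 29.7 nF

Step 1 — Angular frequency: ω = 2π·f = 2π·537 = 3374 rad/s.
Step 2 — Component impedances:
  R: Z = R = 1550 Ω
  C: Z = 1/(jωC) = -j/(ω·C) = 0 - j9979 Ω
Step 3 — Series combination: Z_total = R + C = 1550 - j9979 Ω = 1.01e+04∠-81.2° Ω.
Step 4 — Power factor: PF = cos(φ) = Re(Z)/|Z| = 1550/1.01e+04 = 0.1535.
Step 5 — Type: Im(Z) = -9979 ⇒ leading (phase φ = -81.2°).

PF = 0.1535 (leading, φ = -81.2°)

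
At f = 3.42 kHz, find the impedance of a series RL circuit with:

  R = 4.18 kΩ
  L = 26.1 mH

Step 1 — Angular frequency: ω = 2π·f = 2π·3420 = 2.149e+04 rad/s.
Step 2 — Component impedances:
  R: Z = R = 4180 Ω
  L: Z = jωL = j·2.149e+04·0.0261 = 0 + j560.8 Ω
Step 3 — Series combination: Z_total = R + L = 4180 + j560.8 Ω = 4217∠7.6° Ω.

Z = 4180 + j560.8 Ω = 4217∠7.6° Ω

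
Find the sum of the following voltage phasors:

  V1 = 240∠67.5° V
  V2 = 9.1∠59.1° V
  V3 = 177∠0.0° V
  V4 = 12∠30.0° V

Step 1 — Convert each phasor to rectangular form:
  V1 = 240·(cos(67.5°) + j·sin(67.5°)) = 91.84 + j221.7 V
  V2 = 9.1·(cos(59.1°) + j·sin(59.1°)) = 4.673 + j7.808 V
  V3 = 177·(cos(0.0°) + j·sin(0.0°)) = 177 V
  V4 = 12·(cos(30.0°) + j·sin(30.0°)) = 10.39 + j6 V
Step 2 — Sum components: V_total = 283.9 + j235.5 V.
Step 3 — Convert to polar: |V_total| = 368.9 V, ∠V_total = 39.7°.

V_total = 368.9∠39.7° V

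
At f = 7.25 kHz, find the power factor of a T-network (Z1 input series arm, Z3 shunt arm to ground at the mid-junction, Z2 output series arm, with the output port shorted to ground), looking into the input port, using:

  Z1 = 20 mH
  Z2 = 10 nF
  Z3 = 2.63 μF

Step 1 — Angular frequency: ω = 2π·f = 2π·7250 = 4.555e+04 rad/s.
Step 2 — Component impedances:
  Z1: Z = jωL = j·4.555e+04·0.02 = 0 + j911.1 Ω
  Z2: Z = 1/(jωC) = -j/(ω·C) = 0 - j2195 Ω
  Z3: Z = 1/(jωC) = -j/(ω·C) = 0 - j8.347 Ω
Step 3 — With the output port shorted to ground, the output series arm Z2 runs from the junction to ground; the shunt arm Z3 also runs from the junction to ground. They appear in parallel: Z3 || Z2 = 0 - j8.315 Ω.
Step 4 — Series with input arm Z1: Z_in = Z1 + (Z3 || Z2) = 0 + j902.7 Ω = 902.7∠90.0° Ω.
Step 5 — Power factor: PF = cos(φ) = Re(Z)/|Z| = 0/902.7 = 0.
Step 6 — Type: Im(Z) = 902.7 ⇒ lagging (phase φ = 90.0°).

PF = 0 (lagging, φ = 90.0°)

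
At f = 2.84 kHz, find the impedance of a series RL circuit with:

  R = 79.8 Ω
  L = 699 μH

Step 1 — Angular frequency: ω = 2π·f = 2π·2840 = 1.784e+04 rad/s.
Step 2 — Component impedances:
  R: Z = R = 79.8 Ω
  L: Z = jωL = j·1.784e+04·0.000699 = 0 + j12.47 Ω
Step 3 — Series combination: Z_total = R + L = 79.8 + j12.47 Ω = 80.77∠8.9° Ω.

Z = 79.8 + j12.47 Ω = 80.77∠8.9° Ω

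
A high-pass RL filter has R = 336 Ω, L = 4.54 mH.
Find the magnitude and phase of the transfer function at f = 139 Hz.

Step 1 — Angular frequency: ω = 2π·139 = 873.4 rad/s.
Step 2 — Transfer function: H(jω) = jωL/(R + jωL).
Step 3 — Numerator jωL = j·3.965; denominator R + jωL = 336 + j3.965.
Step 4 — H = 0.0001392 + j0.0118.
Step 5 — Magnitude: |H| = 0.0118 (-38.6 dB); phase: φ = 89.3°.

|H| = 0.0118 (-38.6 dB), φ = 89.3°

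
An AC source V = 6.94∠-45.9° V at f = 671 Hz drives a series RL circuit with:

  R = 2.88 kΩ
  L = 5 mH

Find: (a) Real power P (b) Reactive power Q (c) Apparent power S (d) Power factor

Step 1 — Angular frequency: ω = 2π·f = 2π·671 = 4216 rad/s.
Step 2 — Component impedances:
  R: Z = R = 2880 Ω
  L: Z = jωL = j·4216·0.005 = 0 + j21.08 Ω
Step 3 — Series combination: Z_total = R + L = 2880 + j21.08 Ω = 2880∠0.4° Ω.
Step 4 — Source phasor: V = 6.94∠-45.9° V = 4.83 - j4.984 V.
Step 5 — Current: I = V / Z = 0.001664 - j0.001743 A = 0.00241∠-46.3° A.
Step 6 — Complex power: S = V·I* = 0.01672 + j0.0001224 VA.
Step 7 — Real power: P = Re(S) = 0.01672 W.
Step 8 — Reactive power: Q = Im(S) = 0.0001224 VAR.
Step 9 — Apparent power: |S| = 0.01672 VA.
Step 10 — Power factor: PF = P/|S| = 1 (lagging).

(a) P = 0.01672 W  (b) Q = 0.0001224 VAR  (c) S = 0.01672 VA  (d) PF = 1 (lagging)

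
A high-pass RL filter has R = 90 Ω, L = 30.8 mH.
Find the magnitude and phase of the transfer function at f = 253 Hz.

Step 1 — Angular frequency: ω = 2π·253 = 1590 rad/s.
Step 2 — Transfer function: H(jω) = jωL/(R + jωL).
Step 3 — Numerator jωL = j·48.96; denominator R + jωL = 90 + j48.96.
Step 4 — H = 0.2284 + j0.4198.
Step 5 — Magnitude: |H| = 0.4779 (-6.4 dB); phase: φ = 61.5°.

|H| = 0.4779 (-6.4 dB), φ = 61.5°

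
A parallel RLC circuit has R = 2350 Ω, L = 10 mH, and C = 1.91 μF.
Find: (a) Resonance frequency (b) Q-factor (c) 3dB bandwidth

Step 1 — Resonance: ω₀ = 1/√(LC) = 1/√(0.01·1.91e-06) = 7236 rad/s.
Step 2 — f₀ = ω₀/(2π) = 1152 Hz.
Step 3 — Parallel Q: Q = R/(ω₀L) = 2350/(7236·0.01) = 32.48.
Step 4 — Bandwidth: Δω = ω₀/Q = 222.8 rad/s; BW = Δω/(2π) = 35.46 Hz.

(a) f₀ = 1152 Hz  (b) Q = 32.48  (c) BW = 35.46 Hz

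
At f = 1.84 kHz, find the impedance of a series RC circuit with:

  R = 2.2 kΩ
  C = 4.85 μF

Step 1 — Angular frequency: ω = 2π·f = 2π·1840 = 1.156e+04 rad/s.
Step 2 — Component impedances:
  R: Z = R = 2200 Ω
  C: Z = 1/(jωC) = -j/(ω·C) = 0 - j17.83 Ω
Step 3 — Series combination: Z_total = R + C = 2200 - j17.83 Ω = 2200∠-0.5° Ω.

Z = 2200 - j17.83 Ω = 2200∠-0.5° Ω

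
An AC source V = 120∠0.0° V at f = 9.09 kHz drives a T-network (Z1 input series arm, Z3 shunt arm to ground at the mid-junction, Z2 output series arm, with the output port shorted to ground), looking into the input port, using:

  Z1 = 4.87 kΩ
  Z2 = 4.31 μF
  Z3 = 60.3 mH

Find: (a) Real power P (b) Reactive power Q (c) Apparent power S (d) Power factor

Step 1 — Angular frequency: ω = 2π·f = 2π·9090 = 5.711e+04 rad/s.
Step 2 — Component impedances:
  Z1: Z = R = 4870 Ω
  Z2: Z = 1/(jωC) = -j/(ω·C) = 0 - j4.062 Ω
  Z3: Z = jωL = j·5.711e+04·0.0603 = 0 + j3444 Ω
Step 3 — With the output port shorted to ground, the output series arm Z2 runs from the junction to ground; the shunt arm Z3 also runs from the junction to ground. They appear in parallel: Z3 || Z2 = 0 - j4.067 Ω.
Step 4 — Series with input arm Z1: Z_in = Z1 + (Z3 || Z2) = 4870 - j4.067 Ω = 4870∠-0.0° Ω.
Step 5 — Source phasor: V = 120∠0.0° V = 120 V.
Step 6 — Current: I = V / Z = 0.02464 + j2.058e-05 A = 0.02464∠0.0° A.
Step 7 — Complex power: S = V·I* = 2.957 - j0.002469 VA.
Step 8 — Real power: P = Re(S) = 2.957 W.
Step 9 — Reactive power: Q = Im(S) = -0.002469 VAR.
Step 10 — Apparent power: |S| = 2.957 VA.
Step 11 — Power factor: PF = P/|S| = 1 (leading).

(a) P = 2.957 W  (b) Q = -0.002469 VAR  (c) S = 2.957 VA  (d) PF = 1 (leading)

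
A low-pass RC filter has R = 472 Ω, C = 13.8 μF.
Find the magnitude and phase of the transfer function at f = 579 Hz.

Step 1 — Angular frequency: ω = 2π·579 = 3638 rad/s.
Step 2 — Transfer function: H(jω) = 1/(1 + jωRC).
Step 3 — Denominator: 1 + jωRC = 1 + j·3638·472·1.38e-05 = 1 + j23.7.
Step 4 — H = 0.001778 - j0.04213.
Step 5 — Magnitude: |H| = 0.04216 (-27.5 dB); phase: φ = -87.6°.

|H| = 0.04216 (-27.5 dB), φ = -87.6°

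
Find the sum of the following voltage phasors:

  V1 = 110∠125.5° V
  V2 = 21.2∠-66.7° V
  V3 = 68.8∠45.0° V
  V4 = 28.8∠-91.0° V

Step 1 — Convert each phasor to rectangular form:
  V1 = 110·(cos(125.5°) + j·sin(125.5°)) = -63.88 + j89.55 V
  V2 = 21.2·(cos(-66.7°) + j·sin(-66.7°)) = 8.386 - j19.47 V
  V3 = 68.8·(cos(45.0°) + j·sin(45.0°)) = 48.65 + j48.65 V
  V4 = 28.8·(cos(-91.0°) + j·sin(-91.0°)) = -0.5026 - j28.8 V
Step 2 — Sum components: V_total = -7.345 + j89.93 V.
Step 3 — Convert to polar: |V_total| = 90.23 V, ∠V_total = 94.7°.

V_total = 90.23∠94.7° V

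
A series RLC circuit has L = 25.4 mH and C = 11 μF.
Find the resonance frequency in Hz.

Step 1 — Resonance condition Im(Z)=0 gives ω₀ = 1/√(LC).
Step 2 — ω₀ = 1/√(0.0254·1.1e-05) = 1892 rad/s.
Step 3 — f₀ = ω₀/(2π) = 301.1 Hz.

f₀ = 301.1 Hz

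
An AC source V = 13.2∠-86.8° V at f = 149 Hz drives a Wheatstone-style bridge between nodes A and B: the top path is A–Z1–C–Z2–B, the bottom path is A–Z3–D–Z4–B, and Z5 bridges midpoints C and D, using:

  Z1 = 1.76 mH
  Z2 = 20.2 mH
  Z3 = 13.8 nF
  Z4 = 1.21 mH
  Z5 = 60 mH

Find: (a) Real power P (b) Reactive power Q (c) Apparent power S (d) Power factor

Step 1 — Angular frequency: ω = 2π·f = 2π·149 = 936.2 rad/s.
Step 2 — Component impedances:
  Z1: Z = jωL = j·936.2·0.00176 = 0 + j1.648 Ω
  Z2: Z = jωL = j·936.2·0.0202 = 0 + j18.91 Ω
  Z3: Z = 1/(jωC) = -j/(ω·C) = 0 - j7.74e+04 Ω
  Z4: Z = jωL = j·936.2·0.00121 = 0 + j1.133 Ω
  Z5: Z = jωL = j·936.2·0.06 = 0 + j56.17 Ω
Step 3 — Bridge requires nodal analysis (the Z5 bridge couples midpoints C and D, so the two paths cannot be reduced to a simple series/parallel combination). Setting node B to ground and injecting 1 A at node A, the 3-node admittance system at A, C, D solves to V_A = Z_AB = 0 + j15.87 Ω = 15.87∠90.0° Ω.
Step 4 — Source phasor: V = 13.2∠-86.8° V = 0.7368 - j13.18 V.
Step 5 — Current: I = V / Z = -0.8305 - j0.04643 A = 0.8318∠-176.8° A.
Step 6 — Complex power: S = V·I* = 0 + j10.98 VA.
Step 7 — Real power: P = Re(S) = 0 W.
Step 8 — Reactive power: Q = Im(S) = 10.98 VAR.
Step 9 — Apparent power: |S| = 10.98 VA.
Step 10 — Power factor: PF = P/|S| = 0 (lagging).

(a) P = 0 W  (b) Q = 10.98 VAR  (c) S = 10.98 VA  (d) PF = 0 (lagging)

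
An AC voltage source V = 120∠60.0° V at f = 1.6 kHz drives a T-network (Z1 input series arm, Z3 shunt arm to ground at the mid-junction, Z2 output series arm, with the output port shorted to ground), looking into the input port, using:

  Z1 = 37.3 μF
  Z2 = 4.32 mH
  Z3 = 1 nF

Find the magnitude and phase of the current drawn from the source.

Step 1 — Angular frequency: ω = 2π·f = 2π·1600 = 1.005e+04 rad/s.
Step 2 — Component impedances:
  Z1: Z = 1/(jωC) = -j/(ω·C) = 0 - j2.667 Ω
  Z2: Z = jωL = j·1.005e+04·0.00432 = 0 + j43.43 Ω
  Z3: Z = 1/(jωC) = -j/(ω·C) = 0 - j9.947e+04 Ω
Step 3 — With the output port shorted to ground, the output series arm Z2 runs from the junction to ground; the shunt arm Z3 also runs from the junction to ground. They appear in parallel: Z3 || Z2 = 0 + j43.45 Ω.
Step 4 — Series with input arm Z1: Z_in = Z1 + (Z3 || Z2) = 0 + j40.78 Ω = 40.78∠90.0° Ω.
Step 5 — Source phasor: V = 120∠60.0° V = 60 + j103.9 V.
Step 6 — Ohm's law: I = V / Z_total = (60 + j103.9) / (0 + j40.78) = 2.548 - j1.471 A.
Step 7 — Convert to polar: |I| = 2.943 A, ∠I = -30.0°.

I = 2.943∠-30.0° A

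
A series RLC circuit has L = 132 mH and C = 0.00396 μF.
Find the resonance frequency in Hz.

Step 1 — Resonance condition Im(Z)=0 gives ω₀ = 1/√(LC).
Step 2 — ω₀ = 1/√(0.132·3.96e-09) = 4.374e+04 rad/s.
Step 3 — f₀ = ω₀/(2π) = 6961 Hz.

f₀ = 6961 Hz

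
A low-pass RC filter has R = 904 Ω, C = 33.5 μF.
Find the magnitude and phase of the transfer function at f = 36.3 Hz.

Step 1 — Angular frequency: ω = 2π·36.3 = 228.1 rad/s.
Step 2 — Transfer function: H(jω) = 1/(1 + jωRC).
Step 3 — Denominator: 1 + jωRC = 1 + j·228.1·904·3.35e-05 = 1 + j6.907.
Step 4 — H = 0.02053 - j0.1418.
Step 5 — Magnitude: |H| = 0.1433 (-16.9 dB); phase: φ = -81.8°.

|H| = 0.1433 (-16.9 dB), φ = -81.8°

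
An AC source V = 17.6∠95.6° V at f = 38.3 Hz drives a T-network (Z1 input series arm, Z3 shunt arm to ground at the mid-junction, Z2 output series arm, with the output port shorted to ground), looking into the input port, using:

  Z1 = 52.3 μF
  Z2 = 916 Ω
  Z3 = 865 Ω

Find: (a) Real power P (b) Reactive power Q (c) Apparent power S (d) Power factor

Step 1 — Angular frequency: ω = 2π·f = 2π·38.3 = 240.6 rad/s.
Step 2 — Component impedances:
  Z1: Z = 1/(jωC) = -j/(ω·C) = 0 - j79.45 Ω
  Z2: Z = R = 916 Ω
  Z3: Z = R = 865 Ω
Step 3 — With the output port shorted to ground, the output series arm Z2 runs from the junction to ground; the shunt arm Z3 also runs from the junction to ground. They appear in parallel: Z3 || Z2 = 444.9 Ω.
Step 4 — Series with input arm Z1: Z_in = Z1 + (Z3 || Z2) = 444.9 - j79.45 Ω = 451.9∠-10.1° Ω.
Step 5 — Source phasor: V = 17.6∠95.6° V = -1.717 + j17.52 V.
Step 6 — Current: I = V / Z = -0.01056 + j0.03749 A = 0.03894∠105.7° A.
Step 7 — Complex power: S = V·I* = 0.6747 - j0.1205 VA.
Step 8 — Real power: P = Re(S) = 0.6747 W.
Step 9 — Reactive power: Q = Im(S) = -0.1205 VAR.
Step 10 — Apparent power: |S| = 0.6854 VA.
Step 11 — Power factor: PF = P/|S| = 0.9844 (leading).

(a) P = 0.6747 W  (b) Q = -0.1205 VAR  (c) S = 0.6854 VA  (d) PF = 0.9844 (leading)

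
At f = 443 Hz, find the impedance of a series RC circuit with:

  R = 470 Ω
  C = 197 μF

Step 1 — Angular frequency: ω = 2π·f = 2π·443 = 2783 rad/s.
Step 2 — Component impedances:
  R: Z = R = 470 Ω
  C: Z = 1/(jωC) = -j/(ω·C) = 0 - j1.824 Ω
Step 3 — Series combination: Z_total = R + C = 470 - j1.824 Ω = 470∠-0.2° Ω.

Z = 470 - j1.824 Ω = 470∠-0.2° Ω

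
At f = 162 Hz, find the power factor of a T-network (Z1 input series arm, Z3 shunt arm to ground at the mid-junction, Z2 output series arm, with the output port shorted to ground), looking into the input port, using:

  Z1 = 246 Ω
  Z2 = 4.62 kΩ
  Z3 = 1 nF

Step 1 — Angular frequency: ω = 2π·f = 2π·162 = 1018 rad/s.
Step 2 — Component impedances:
  Z1: Z = R = 246 Ω
  Z2: Z = R = 4620 Ω
  Z3: Z = 1/(jωC) = -j/(ω·C) = 0 - j9.824e+05 Ω
Step 3 — With the output port shorted to ground, the output series arm Z2 runs from the junction to ground; the shunt arm Z3 also runs from the junction to ground. They appear in parallel: Z3 || Z2 = 4620 - j21.73 Ω.
Step 4 — Series with input arm Z1: Z_in = Z1 + (Z3 || Z2) = 4866 - j21.73 Ω = 4866∠-0.3° Ω.
Step 5 — Power factor: PF = cos(φ) = Re(Z)/|Z| = 4866/4866 = 1.
Step 6 — Type: Im(Z) = -21.73 ⇒ leading (phase φ = -0.3°).

PF = 1 (leading, φ = -0.3°)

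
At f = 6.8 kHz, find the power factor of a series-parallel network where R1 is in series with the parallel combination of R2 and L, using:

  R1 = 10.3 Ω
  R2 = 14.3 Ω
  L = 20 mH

Step 1 — Angular frequency: ω = 2π·f = 2π·6800 = 4.273e+04 rad/s.
Step 2 — Component impedances:
  R1: Z = R = 10.3 Ω
  R2: Z = R = 14.3 Ω
  L: Z = jωL = j·4.273e+04·0.02 = 0 + j854.5 Ω
Step 3 — Parallel branch: R2 || L = 1/(1/R2 + 1/L) = 14.3 + j0.2392 Ω.
Step 4 — Series with R1: Z_total = R1 + (R2 || L) = 24.6 + j0.2392 Ω = 24.6∠0.6° Ω.
Step 5 — Power factor: PF = cos(φ) = Re(Z)/|Z| = 24.6/24.6 = 1.
Step 6 — Type: Im(Z) = 0.2392 ⇒ lagging (phase φ = 0.6°).

PF = 1 (lagging, φ = 0.6°)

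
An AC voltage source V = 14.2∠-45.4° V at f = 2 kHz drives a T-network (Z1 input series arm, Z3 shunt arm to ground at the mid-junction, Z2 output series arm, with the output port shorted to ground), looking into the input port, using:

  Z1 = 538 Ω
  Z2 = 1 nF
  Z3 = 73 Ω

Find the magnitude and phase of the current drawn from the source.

Step 1 — Angular frequency: ω = 2π·f = 2π·2000 = 1.257e+04 rad/s.
Step 2 — Component impedances:
  Z1: Z = R = 538 Ω
  Z2: Z = 1/(jωC) = -j/(ω·C) = 0 - j7.958e+04 Ω
  Z3: Z = R = 73 Ω
Step 3 — With the output port shorted to ground, the output series arm Z2 runs from the junction to ground; the shunt arm Z3 also runs from the junction to ground. They appear in parallel: Z3 || Z2 = 73 - j0.06697 Ω.
Step 4 — Series with input arm Z1: Z_in = Z1 + (Z3 || Z2) = 611 - j0.06697 Ω = 611∠-0.0° Ω.
Step 5 — Source phasor: V = 14.2∠-45.4° V = 9.971 - j10.11 V.
Step 6 — Ohm's law: I = V / Z_total = (9.971 - j10.11) / (611 - j0.06697) = 0.01632 - j0.01655 A.
Step 7 — Convert to polar: |I| = 0.02324 A, ∠I = -45.4°.

I = 0.02324∠-45.4° A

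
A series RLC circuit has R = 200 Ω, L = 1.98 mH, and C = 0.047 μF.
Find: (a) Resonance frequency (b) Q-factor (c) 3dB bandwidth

Step 1 — Resonance condition Im(Z)=0 gives ω₀ = 1/√(LC).
Step 2 — ω₀ = 1/√(0.00198·4.7e-08) = 1.037e+05 rad/s.
Step 3 — f₀ = ω₀/(2π) = 1.65e+04 Hz.
Step 4 — Series Q: Q = ω₀L/R = 1.037e+05·0.00198/200 = 1.026.
Step 5 — 3dB bandwidth: Δω = ω₀/Q = 1.01e+05 rad/s; BW = Δω/(2π) = 1.608e+04 Hz.

(a) f₀ = 1.65e+04 Hz  (b) Q = 1.026  (c) BW = 1.608e+04 Hz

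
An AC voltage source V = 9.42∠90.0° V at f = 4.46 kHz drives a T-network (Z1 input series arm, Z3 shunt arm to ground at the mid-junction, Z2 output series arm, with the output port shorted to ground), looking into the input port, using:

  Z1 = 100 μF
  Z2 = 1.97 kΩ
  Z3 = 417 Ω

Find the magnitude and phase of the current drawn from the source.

Step 1 — Angular frequency: ω = 2π·f = 2π·4460 = 2.802e+04 rad/s.
Step 2 — Component impedances:
  Z1: Z = 1/(jωC) = -j/(ω·C) = 0 - j0.3568 Ω
  Z2: Z = R = 1970 Ω
  Z3: Z = R = 417 Ω
Step 3 — With the output port shorted to ground, the output series arm Z2 runs from the junction to ground; the shunt arm Z3 also runs from the junction to ground. They appear in parallel: Z3 || Z2 = 344.2 Ω.
Step 4 — Series with input arm Z1: Z_in = Z1 + (Z3 || Z2) = 344.2 - j0.3568 Ω = 344.2∠-0.1° Ω.
Step 5 — Source phasor: V = 9.42∠90.0° V = 0 + j9.42 V.
Step 6 — Ohm's law: I = V / Z_total = (0 + j9.42) / (344.2 - j0.3568) = -2.838e-05 + j0.02737 A.
Step 7 — Convert to polar: |I| = 0.02737 A, ∠I = 90.1°.

I = 0.02737∠90.1° A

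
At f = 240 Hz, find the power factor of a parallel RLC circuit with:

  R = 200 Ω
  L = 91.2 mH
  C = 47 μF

Step 1 — Angular frequency: ω = 2π·f = 2π·240 = 1508 rad/s.
Step 2 — Component impedances:
  R: Z = R = 200 Ω
  L: Z = jωL = j·1508·0.0912 = 0 + j137.5 Ω
  C: Z = 1/(jωC) = -j/(ω·C) = 0 - j14.11 Ω
Step 3 — Parallel combination: 1/Z_total = 1/R + 1/L + 1/C; Z_total = 1.228 - j15.63 Ω = 15.67∠-85.5° Ω.
Step 4 — Power factor: PF = cos(φ) = Re(Z)/|Z| = 1.228/15.67 = 0.07837.
Step 5 — Type: Im(Z) = -15.63 ⇒ leading (phase φ = -85.5°).

PF = 0.07837 (leading, φ = -85.5°)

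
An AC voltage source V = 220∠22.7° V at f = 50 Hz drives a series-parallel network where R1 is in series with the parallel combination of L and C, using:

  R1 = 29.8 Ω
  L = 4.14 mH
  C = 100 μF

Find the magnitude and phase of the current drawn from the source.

Step 1 — Angular frequency: ω = 2π·f = 2π·50 = 314.2 rad/s.
Step 2 — Component impedances:
  R1: Z = R = 29.8 Ω
  L: Z = jωL = j·314.2·0.00414 = 0 + j1.301 Ω
  C: Z = 1/(jωC) = -j/(ω·C) = 0 - j31.83 Ω
Step 3 — Parallel branch: L || C = 1/(1/L + 1/C) = 0 + j1.356 Ω.
Step 4 — Series with R1: Z_total = R1 + (L || C) = 29.8 + j1.356 Ω = 29.83∠2.6° Ω.
Step 5 — Source phasor: V = 220∠22.7° V = 203 + j84.9 V.
Step 6 — Ohm's law: I = V / Z_total = (203 + j84.9) / (29.8 + j1.356) = 6.926 + j2.534 A.
Step 7 — Convert to polar: |I| = 7.375 A, ∠I = 20.1°.

I = 7.375∠20.1° A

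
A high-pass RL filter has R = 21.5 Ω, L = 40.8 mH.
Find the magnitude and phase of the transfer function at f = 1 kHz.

Step 1 — Angular frequency: ω = 2π·1000 = 6283 rad/s.
Step 2 — Transfer function: H(jω) = jωL/(R + jωL).
Step 3 — Numerator jωL = j·256.4; denominator R + jωL = 21.5 + j256.4.
Step 4 — H = 0.993 + j0.08328.
Step 5 — Magnitude: |H| = 0.9965 (-0.0 dB); phase: φ = 4.8°.

|H| = 0.9965 (-0.0 dB), φ = 4.8°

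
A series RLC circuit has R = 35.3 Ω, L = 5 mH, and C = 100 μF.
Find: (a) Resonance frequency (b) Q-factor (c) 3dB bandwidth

Step 1 — Resonance condition Im(Z)=0 gives ω₀ = 1/√(LC).
Step 2 — ω₀ = 1/√(0.005·0.0001) = 1414 rad/s.
Step 3 — f₀ = ω₀/(2π) = 225.1 Hz.
Step 4 — Series Q: Q = ω₀L/R = 1414·0.005/35.3 = 0.2003.
Step 5 — 3dB bandwidth: Δω = ω₀/Q = 7060 rad/s; BW = Δω/(2π) = 1124 Hz.

(a) f₀ = 225.1 Hz  (b) Q = 0.2003  (c) BW = 1124 Hz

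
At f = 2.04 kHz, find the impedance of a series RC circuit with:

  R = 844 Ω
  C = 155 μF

Step 1 — Angular frequency: ω = 2π·f = 2π·2040 = 1.282e+04 rad/s.
Step 2 — Component impedances:
  R: Z = R = 844 Ω
  C: Z = 1/(jωC) = -j/(ω·C) = 0 - j0.5033 Ω
Step 3 — Series combination: Z_total = R + C = 844 - j0.5033 Ω = 844∠-0.0° Ω.

Z = 844 - j0.5033 Ω = 844∠-0.0° Ω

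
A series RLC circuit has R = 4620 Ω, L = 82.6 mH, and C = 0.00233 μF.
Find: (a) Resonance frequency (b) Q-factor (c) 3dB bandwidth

Step 1 — Resonance condition Im(Z)=0 gives ω₀ = 1/√(LC).
Step 2 — ω₀ = 1/√(0.0826·2.33e-09) = 7.208e+04 rad/s.
Step 3 — f₀ = ω₀/(2π) = 1.147e+04 Hz.
Step 4 — Series Q: Q = ω₀L/R = 7.208e+04·0.0826/4620 = 1.289.
Step 5 — 3dB bandwidth: Δω = ω₀/Q = 5.593e+04 rad/s; BW = Δω/(2π) = 8902 Hz.

(a) f₀ = 1.147e+04 Hz  (b) Q = 1.289  (c) BW = 8902 Hz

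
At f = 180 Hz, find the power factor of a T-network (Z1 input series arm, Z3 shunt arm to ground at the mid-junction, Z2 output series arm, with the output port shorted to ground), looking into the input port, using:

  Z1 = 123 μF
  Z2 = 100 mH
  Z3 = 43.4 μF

Step 1 — Angular frequency: ω = 2π·f = 2π·180 = 1131 rad/s.
Step 2 — Component impedances:
  Z1: Z = 1/(jωC) = -j/(ω·C) = 0 - j7.189 Ω
  Z2: Z = jωL = j·1131·0.1 = 0 + j113.1 Ω
  Z3: Z = 1/(jωC) = -j/(ω·C) = 0 - j20.37 Ω
Step 3 — With the output port shorted to ground, the output series arm Z2 runs from the junction to ground; the shunt arm Z3 also runs from the junction to ground. They appear in parallel: Z3 || Z2 = 0 - j24.85 Ω.
Step 4 — Series with input arm Z1: Z_in = Z1 + (Z3 || Z2) = 0 - j32.04 Ω = 32.04∠-90.0° Ω.
Step 5 — Power factor: PF = cos(φ) = Re(Z)/|Z| = 0/32.04 = 0.
Step 6 — Type: Im(Z) = -32.04 ⇒ leading (phase φ = -90.0°).

PF = 0 (leading, φ = -90.0°)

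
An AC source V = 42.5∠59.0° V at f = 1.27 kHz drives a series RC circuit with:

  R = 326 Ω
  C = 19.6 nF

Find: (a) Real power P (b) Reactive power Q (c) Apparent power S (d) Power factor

Step 1 — Angular frequency: ω = 2π·f = 2π·1270 = 7980 rad/s.
Step 2 — Component impedances:
  R: Z = R = 326 Ω
  C: Z = 1/(jωC) = -j/(ω·C) = 0 - j6394 Ω
Step 3 — Series combination: Z_total = R + C = 326 - j6394 Ω = 6402∠-87.1° Ω.
Step 4 — Source phasor: V = 42.5∠59.0° V = 21.89 + j36.43 V.
Step 5 — Current: I = V / Z = -0.005509 + j0.003704 A = 0.006638∠146.1° A.
Step 6 — Complex power: S = V·I* = 0.01437 - j0.2818 VA.
Step 7 — Real power: P = Re(S) = 0.01437 W.
Step 8 — Reactive power: Q = Im(S) = -0.2818 VAR.
Step 9 — Apparent power: |S| = 0.2821 VA.
Step 10 — Power factor: PF = P/|S| = 0.05092 (leading).

(a) P = 0.01437 W  (b) Q = -0.2818 VAR  (c) S = 0.2821 VA  (d) PF = 0.05092 (leading)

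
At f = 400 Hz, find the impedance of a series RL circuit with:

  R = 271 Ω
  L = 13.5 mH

Step 1 — Angular frequency: ω = 2π·f = 2π·400 = 2513 rad/s.
Step 2 — Component impedances:
  R: Z = R = 271 Ω
  L: Z = jωL = j·2513·0.0135 = 0 + j33.93 Ω
Step 3 — Series combination: Z_total = R + L = 271 + j33.93 Ω = 273.1∠7.1° Ω.

Z = 271 + j33.93 Ω = 273.1∠7.1° Ω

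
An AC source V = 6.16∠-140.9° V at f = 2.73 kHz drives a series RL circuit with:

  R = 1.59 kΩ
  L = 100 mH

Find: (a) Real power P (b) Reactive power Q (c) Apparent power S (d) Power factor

Step 1 — Angular frequency: ω = 2π·f = 2π·2730 = 1.715e+04 rad/s.
Step 2 — Component impedances:
  R: Z = R = 1590 Ω
  L: Z = jωL = j·1.715e+04·0.1 = 0 + j1715 Ω
Step 3 — Series combination: Z_total = R + L = 1590 + j1715 Ω = 2339∠47.2° Ω.
Step 4 — Source phasor: V = 6.16∠-140.9° V = -4.78 - j3.885 V.
Step 5 — Current: I = V / Z = -0.002608 + j0.0003698 A = 0.002634∠171.9° A.
Step 6 — Complex power: S = V·I* = 0.01103 + j0.0119 VA.
Step 7 — Real power: P = Re(S) = 0.01103 W.
Step 8 — Reactive power: Q = Im(S) = 0.0119 VAR.
Step 9 — Apparent power: |S| = 0.01622 VA.
Step 10 — Power factor: PF = P/|S| = 0.6798 (lagging).

(a) P = 0.01103 W  (b) Q = 0.0119 VAR  (c) S = 0.01622 VA  (d) PF = 0.6798 (lagging)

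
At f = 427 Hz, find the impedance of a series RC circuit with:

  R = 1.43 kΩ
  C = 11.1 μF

Step 1 — Angular frequency: ω = 2π·f = 2π·427 = 2683 rad/s.
Step 2 — Component impedances:
  R: Z = R = 1430 Ω
  C: Z = 1/(jωC) = -j/(ω·C) = 0 - j33.58 Ω
Step 3 — Series combination: Z_total = R + C = 1430 - j33.58 Ω = 1430∠-1.3° Ω.

Z = 1430 - j33.58 Ω = 1430∠-1.3° Ω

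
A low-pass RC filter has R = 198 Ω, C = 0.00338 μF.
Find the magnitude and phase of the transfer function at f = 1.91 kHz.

Step 1 — Angular frequency: ω = 2π·1910 = 1.2e+04 rad/s.
Step 2 — Transfer function: H(jω) = 1/(1 + jωRC).
Step 3 — Denominator: 1 + jωRC = 1 + j·1.2e+04·198·3.38e-09 = 1 + j0.008031.
Step 4 — H = 0.9999 - j0.008031.
Step 5 — Magnitude: |H| = 1 (-0.0 dB); phase: φ = -0.5°.

|H| = 1 (-0.0 dB), φ = -0.5°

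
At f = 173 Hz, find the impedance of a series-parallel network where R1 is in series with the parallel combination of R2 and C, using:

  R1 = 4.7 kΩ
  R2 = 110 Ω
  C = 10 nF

Step 1 — Angular frequency: ω = 2π·f = 2π·173 = 1087 rad/s.
Step 2 — Component impedances:
  R1: Z = R = 4700 Ω
  R2: Z = R = 110 Ω
  C: Z = 1/(jωC) = -j/(ω·C) = 0 - j9.2e+04 Ω
Step 3 — Parallel branch: R2 || C = 1/(1/R2 + 1/C) = 110 - j0.1315 Ω.
Step 4 — Series with R1: Z_total = R1 + (R2 || C) = 4810 - j0.1315 Ω = 4810∠-0.0° Ω.

Z = 4810 - j0.1315 Ω = 4810∠-0.0° Ω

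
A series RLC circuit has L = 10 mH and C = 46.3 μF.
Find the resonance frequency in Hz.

Step 1 — Resonance condition Im(Z)=0 gives ω₀ = 1/√(LC).
Step 2 — ω₀ = 1/√(0.01·4.63e-05) = 1470 rad/s.
Step 3 — f₀ = ω₀/(2π) = 233.9 Hz.

f₀ = 233.9 Hz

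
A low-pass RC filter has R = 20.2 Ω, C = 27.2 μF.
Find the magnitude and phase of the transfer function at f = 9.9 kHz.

Step 1 — Angular frequency: ω = 2π·9900 = 6.22e+04 rad/s.
Step 2 — Transfer function: H(jω) = 1/(1 + jωRC).
Step 3 — Denominator: 1 + jωRC = 1 + j·6.22e+04·20.2·2.72e-05 = 1 + j34.18.
Step 4 — H = 0.0008554 - j0.02923.
Step 5 — Magnitude: |H| = 0.02925 (-30.7 dB); phase: φ = -88.3°.

|H| = 0.02925 (-30.7 dB), φ = -88.3°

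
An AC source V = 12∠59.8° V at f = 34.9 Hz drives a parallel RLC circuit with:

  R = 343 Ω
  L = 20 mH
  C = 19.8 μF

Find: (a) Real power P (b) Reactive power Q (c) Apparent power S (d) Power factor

Step 1 — Angular frequency: ω = 2π·f = 2π·34.9 = 219.3 rad/s.
Step 2 — Component impedances:
  R: Z = R = 343 Ω
  L: Z = jωL = j·219.3·0.02 = 0 + j4.386 Ω
  C: Z = 1/(jωC) = -j/(ω·C) = 0 - j230.3 Ω
Step 3 — Parallel combination: 1/Z_total = 1/R + 1/L + 1/C; Z_total = 0.05826 + j4.47 Ω = 4.47∠89.3° Ω.
Step 4 — Source phasor: V = 12∠59.8° V = 6.036 + j10.37 V.
Step 5 — Current: I = V / Z = 2.337 - j1.32 A = 2.684∠-29.5° A.
Step 6 — Complex power: S = V·I* = 0.4198 + j32.21 VA.
Step 7 — Real power: P = Re(S) = 0.4198 W.
Step 8 — Reactive power: Q = Im(S) = 32.21 VAR.
Step 9 — Apparent power: |S| = 32.21 VA.
Step 10 — Power factor: PF = P/|S| = 0.01303 (lagging).

(a) P = 0.4198 W  (b) Q = 32.21 VAR  (c) S = 32.21 VA  (d) PF = 0.01303 (lagging)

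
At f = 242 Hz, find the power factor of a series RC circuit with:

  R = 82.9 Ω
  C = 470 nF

Step 1 — Angular frequency: ω = 2π·f = 2π·242 = 1521 rad/s.
Step 2 — Component impedances:
  R: Z = R = 82.9 Ω
  C: Z = 1/(jωC) = -j/(ω·C) = 0 - j1399 Ω
Step 3 — Series combination: Z_total = R + C = 82.9 - j1399 Ω = 1402∠-86.6° Ω.
Step 4 — Power factor: PF = cos(φ) = Re(Z)/|Z| = 82.9/1401.7 = 0.05914.
Step 5 — Type: Im(Z) = -1399 ⇒ leading (phase φ = -86.6°).

PF = 0.05914 (leading, φ = -86.6°)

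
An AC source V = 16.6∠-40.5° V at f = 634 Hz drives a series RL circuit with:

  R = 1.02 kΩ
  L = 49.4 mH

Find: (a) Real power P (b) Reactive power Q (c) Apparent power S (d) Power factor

Step 1 — Angular frequency: ω = 2π·f = 2π·634 = 3984 rad/s.
Step 2 — Component impedances:
  R: Z = R = 1020 Ω
  L: Z = jωL = j·3984·0.0494 = 0 + j196.8 Ω
Step 3 — Series combination: Z_total = R + L = 1020 + j196.8 Ω = 1039∠10.9° Ω.
Step 4 — Source phasor: V = 16.6∠-40.5° V = 12.62 - j10.78 V.
Step 5 — Current: I = V / Z = 0.009965 - j0.01249 A = 0.01598∠-51.4° A.
Step 6 — Complex power: S = V·I* = 0.2605 + j0.05025 VA.
Step 7 — Real power: P = Re(S) = 0.2605 W.
Step 8 — Reactive power: Q = Im(S) = 0.05025 VAR.
Step 9 — Apparent power: |S| = 0.2653 VA.
Step 10 — Power factor: PF = P/|S| = 0.9819 (lagging).

(a) P = 0.2605 W  (b) Q = 0.05025 VAR  (c) S = 0.2653 VA  (d) PF = 0.9819 (lagging)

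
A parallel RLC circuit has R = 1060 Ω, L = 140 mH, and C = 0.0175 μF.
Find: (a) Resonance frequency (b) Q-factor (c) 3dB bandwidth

Step 1 — Resonance: ω₀ = 1/√(LC) = 1/√(0.14·1.75e-08) = 2.02e+04 rad/s.
Step 2 — f₀ = ω₀/(2π) = 3215 Hz.
Step 3 — Parallel Q: Q = R/(ω₀L) = 1060/(2.02e+04·0.14) = 0.3748.
Step 4 — Bandwidth: Δω = ω₀/Q = 5.391e+04 rad/s; BW = Δω/(2π) = 8580 Hz.

(a) f₀ = 3215 Hz  (b) Q = 0.3748  (c) BW = 8580 Hz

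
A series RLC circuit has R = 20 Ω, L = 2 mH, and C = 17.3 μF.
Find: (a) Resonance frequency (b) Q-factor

Step 1 — Resonance condition Im(Z)=0 gives ω₀ = 1/√(LC).
Step 2 — ω₀ = 1/√(0.002·1.73e-05) = 5376 rad/s.
Step 3 — f₀ = ω₀/(2π) = 855.6 Hz.
Step 4 — Series Q: Q = ω₀L/R = 5376·0.002/20 = 0.5376.

(a) f₀ = 855.6 Hz  (b) Q = 0.5376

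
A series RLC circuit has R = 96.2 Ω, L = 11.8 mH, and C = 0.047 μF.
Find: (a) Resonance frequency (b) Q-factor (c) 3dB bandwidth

Step 1 — Resonance: ω₀ = 1/√(LC) = 1/√(0.0118·4.7e-08) = 4.246e+04 rad/s.
Step 2 — f₀ = ω₀/(2π) = 6758 Hz.
Step 3 — Series Q: Q = ω₀L/R = 4.246e+04·0.0118/96.2 = 5.209.
Step 4 — Bandwidth: Δω = ω₀/Q = 8153 rad/s; BW = Δω/(2π) = 1298 Hz.

(a) f₀ = 6758 Hz  (b) Q = 5.209  (c) BW = 1298 Hz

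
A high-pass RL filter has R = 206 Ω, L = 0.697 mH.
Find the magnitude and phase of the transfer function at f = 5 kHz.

Step 1 — Angular frequency: ω = 2π·5000 = 3.142e+04 rad/s.
Step 2 — Transfer function: H(jω) = jωL/(R + jωL).
Step 3 — Numerator jωL = j·21.9; denominator R + jωL = 206 + j21.9.
Step 4 — H = 0.01117 + j0.1051.
Step 5 — Magnitude: |H| = 0.1057 (-19.5 dB); phase: φ = 83.9°.

|H| = 0.1057 (-19.5 dB), φ = 83.9°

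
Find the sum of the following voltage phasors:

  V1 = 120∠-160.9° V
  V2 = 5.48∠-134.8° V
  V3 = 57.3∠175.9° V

Step 1 — Convert each phasor to rectangular form:
  V1 = 120·(cos(-160.9°) + j·sin(-160.9°)) = -113.4 - j39.27 V
  V2 = 5.48·(cos(-134.8°) + j·sin(-134.8°)) = -3.861 - j3.888 V
  V3 = 57.3·(cos(175.9°) + j·sin(175.9°)) = -57.15 + j4.097 V
Step 2 — Sum components: V_total = -174.4 - j39.06 V.
Step 3 — Convert to polar: |V_total| = 178.7 V, ∠V_total = -167.4°.

V_total = 178.7∠-167.4° V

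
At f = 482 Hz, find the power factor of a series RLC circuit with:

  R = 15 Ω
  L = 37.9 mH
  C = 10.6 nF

Step 1 — Angular frequency: ω = 2π·f = 2π·482 = 3028 rad/s.
Step 2 — Component impedances:
  R: Z = R = 15 Ω
  L: Z = jωL = j·3028·0.0379 = 0 + j114.8 Ω
  C: Z = 1/(jωC) = -j/(ω·C) = 0 - j3.115e+04 Ω
Step 3 — Series combination: Z_total = R + L + C = 15 - j3.104e+04 Ω = 3.104e+04∠-90.0° Ω.
Step 4 — Power factor: PF = cos(φ) = Re(Z)/|Z| = 15/31036 = 0.0004833.
Step 5 — Type: Im(Z) = -3.104e+04 ⇒ leading (phase φ = -90.0°).

PF = 0.0004833 (leading, φ = -90.0°)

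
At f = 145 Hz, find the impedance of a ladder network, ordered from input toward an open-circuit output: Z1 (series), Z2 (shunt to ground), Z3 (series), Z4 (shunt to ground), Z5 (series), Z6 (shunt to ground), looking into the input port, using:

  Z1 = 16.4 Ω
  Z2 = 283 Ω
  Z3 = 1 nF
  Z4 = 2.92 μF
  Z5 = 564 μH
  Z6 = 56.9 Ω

Step 1 — Angular frequency: ω = 2π·f = 2π·145 = 911.1 rad/s.
Step 2 — Component impedances:
  Z1: Z = R = 16.4 Ω
  Z2: Z = R = 283 Ω
  Z3: Z = 1/(jωC) = -j/(ω·C) = 0 - j1.098e+06 Ω
  Z4: Z = 1/(jωC) = -j/(ω·C) = 0 - j375.9 Ω
  Z5: Z = jωL = j·911.1·0.000564 = 0 + j0.5138 Ω
  Z6: Z = R = 56.9 Ω
Step 3 — Ladder network (open output): work backward from the far end, alternating series and parallel combinations. Z_in = 299.4 - j0.07297 Ω = 299.4∠-0.0° Ω.

Z = 299.4 - j0.07297 Ω = 299.4∠-0.0° Ω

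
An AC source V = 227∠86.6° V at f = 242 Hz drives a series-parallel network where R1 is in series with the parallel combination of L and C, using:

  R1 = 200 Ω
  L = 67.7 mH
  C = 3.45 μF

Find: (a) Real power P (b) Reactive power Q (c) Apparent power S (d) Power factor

Step 1 — Angular frequency: ω = 2π·f = 2π·242 = 1521 rad/s.
Step 2 — Component impedances:
  R1: Z = R = 200 Ω
  L: Z = jωL = j·1521·0.0677 = 0 + j102.9 Ω
  C: Z = 1/(jωC) = -j/(ω·C) = 0 - j190.6 Ω
Step 3 — Parallel branch: L || C = 1/(1/L + 1/C) = 0 + j223.8 Ω.
Step 4 — Series with R1: Z_total = R1 + (L || C) = 200 + j223.8 Ω = 300.1∠48.2° Ω.
Step 5 — Source phasor: V = 227∠86.6° V = 13.46 + j226.6 V.
Step 6 — Current: I = V / Z = 0.5928 + j0.4697 A = 0.7563∠38.4° A.
Step 7 — Complex power: S = V·I* = 114.4 + j128 VA.
Step 8 — Real power: P = Re(S) = 114.4 W.
Step 9 — Reactive power: Q = Im(S) = 128 VAR.
Step 10 — Apparent power: |S| = 171.7 VA.
Step 11 — Power factor: PF = P/|S| = 0.6664 (lagging).

(a) P = 114.4 W  (b) Q = 128 VAR  (c) S = 171.7 VA  (d) PF = 0.6664 (lagging)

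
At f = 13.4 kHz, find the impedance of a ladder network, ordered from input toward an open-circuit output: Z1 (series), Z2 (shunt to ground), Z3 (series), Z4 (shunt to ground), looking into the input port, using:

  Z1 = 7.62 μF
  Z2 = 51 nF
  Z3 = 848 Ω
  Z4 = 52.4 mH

Step 1 — Angular frequency: ω = 2π·f = 2π·1.34e+04 = 8.419e+04 rad/s.
Step 2 — Component impedances:
  Z1: Z = 1/(jωC) = -j/(ω·C) = 0 - j1.559 Ω
  Z2: Z = 1/(jωC) = -j/(ω·C) = 0 - j232.9 Ω
  Z3: Z = R = 848 Ω
  Z4: Z = jωL = j·8.419e+04·0.0524 = 0 + j4412 Ω
Step 3 — Ladder network (open output): work backward from the far end, alternating series and parallel combinations. Z_in = 2.529 - j246.9 Ω = 246.9∠-89.4° Ω.

Z = 2.529 - j246.9 Ω = 246.9∠-89.4° Ω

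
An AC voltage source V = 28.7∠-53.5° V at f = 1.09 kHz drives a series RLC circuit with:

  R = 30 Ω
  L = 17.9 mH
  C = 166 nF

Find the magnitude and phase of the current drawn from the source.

Step 1 — Angular frequency: ω = 2π·f = 2π·1090 = 6849 rad/s.
Step 2 — Component impedances:
  R: Z = R = 30 Ω
  L: Z = jωL = j·6849·0.0179 = 0 + j122.6 Ω
  C: Z = 1/(jωC) = -j/(ω·C) = 0 - j879.6 Ω
Step 3 — Series combination: Z_total = R + L + C = 30 - j757 Ω = 757.6∠-87.7° Ω.
Step 4 — Source phasor: V = 28.7∠-53.5° V = 17.07 - j23.07 V.
Step 5 — Ohm's law: I = V / Z_total = (17.07 - j23.07) / (30 - j757) = 0.03132 + j0.02131 A.
Step 6 — Convert to polar: |I| = 0.03788 A, ∠I = 34.2°.

I = 0.03788∠34.2° A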